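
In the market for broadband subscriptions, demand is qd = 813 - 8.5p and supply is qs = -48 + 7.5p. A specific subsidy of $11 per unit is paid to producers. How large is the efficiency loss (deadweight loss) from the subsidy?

Deadweight loss = $241.0546875

Pre-subsidy: 813 - 8.5p = -48 + 7.5p gives p* = 53.8125, q* = 355.59375.
With the subsidy, sellers receive ps = pb + 11 for each unit, where pb is the price buyers pay.
Supply in terms of pb becomes qs = -48 + 7.5(pb + 11) = 34.5 + 7.5pb. Setting this equal to demand: 813 - 8.5pb = 34.5 + 7.5pb, so pb = 48.65625.
Sellers receive ps = 48.65625 + 11 = 59.65625; q' = 813 − 8.5·48.65625 = 399.421875.
The subsidy expands output by 399.421875 − 355.59375 = 43.828125 past the efficient level; on those units the gap between marginal cost and willingness to pay runs from 0 up to 11.
DWL = ½ × 11 × 43.828125 = 241.0546875.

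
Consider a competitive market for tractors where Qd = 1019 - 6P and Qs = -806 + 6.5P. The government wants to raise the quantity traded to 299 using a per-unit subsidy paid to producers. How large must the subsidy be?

Required subsidy s = 50 per unit

At Q = 299, invert demand for the buyer price: Pb = (1019 − 299)/6 = 120; invert supply for the seller price: Ps = (299 − (-806))/6.5 = 170.
The subsidy must fill the gap: s = Ps − Pb = 170 − 120 = 50.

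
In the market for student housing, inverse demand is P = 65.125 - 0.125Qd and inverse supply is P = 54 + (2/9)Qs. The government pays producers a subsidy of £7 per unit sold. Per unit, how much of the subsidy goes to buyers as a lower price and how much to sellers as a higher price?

Pre-subsidy: 65.125 - 0.125Q = 54 + (2/9)Q gives Q* = 32.04 and P* = 61.12.
With the subsidy, sellers receive Ps = Pb + 7 for each unit, where Pb is the price buyers pay.
On the curves, Pb = 65.125 - 0.125Q and Ps = 54 + (2/9)Q; the wedge Ps − Pb = 7 gives 54 + (2/9)Q − (65.125 - 0.125Q) = 7, so Q' = 52.2.
Then Pb = 65.125 − 0.125·52.2 = 58.6 and Ps = 54 + (2/9)·52.2 = 65.6.
Buyers' price falls by P* − Pb = 61.12 − 58.6 = 2.52; sellers' price rises by Ps − P* = 65.6 − 61.12 = 4.48.

Buyers gain £2.52 per unit; sellers gain £4.48 per unit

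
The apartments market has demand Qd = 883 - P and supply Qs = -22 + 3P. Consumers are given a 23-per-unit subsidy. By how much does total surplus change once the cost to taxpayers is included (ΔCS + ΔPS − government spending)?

Pre-subsidy: 883 - P = -22 + 3P gives P* = 226.25, Q* = 656.75.
With the rebate, buyers effectively pay Pb = Ps − 23, where Ps is the price sellers receive.
Demand in terms of Ps becomes Qd = 883 − 1(Ps − 23) = 906 - Ps. Setting this equal to supply: 906 - Ps = -22 + 3Ps, so Ps = 232.
Buyers pay Pb = 232 − 23 = 209; Q' = -22 + 3·232 = 674.
ΔCS = ½(656.75 + 674)(226.25 − 209) = 11477.71875; ΔPS = ½(656.75 + 674)(232 − 226.25) = 3825.90625.
Government spending = 23 × 674 = 15502.
Net change = 11477.71875 + 3825.90625 − 15502 = -198.375. The loss equals the DWL triangle ½·23·17.25.

Net change in total surplus = -198.375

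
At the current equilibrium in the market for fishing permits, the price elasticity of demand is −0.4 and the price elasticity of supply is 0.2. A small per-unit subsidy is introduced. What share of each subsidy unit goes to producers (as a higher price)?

Producer share = 2/3

For a small subsidy around the equilibrium, the benefit split depends on the relative slopes, which at a point are proportional to the elasticities.
Buyer share = εs/(εs + |εd|) = 0.2/(0.2 + 0.4) = 1/3; seller share = |εd|/(εs + |εd|) = 2/3.
So producers capture 2/3 of the subsidy.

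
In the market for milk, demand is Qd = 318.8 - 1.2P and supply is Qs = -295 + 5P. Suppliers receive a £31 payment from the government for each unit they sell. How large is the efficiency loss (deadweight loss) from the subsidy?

Deadweight loss = £465

Pre-subsidy: 318.8 - 1.2P = -295 + 5P gives P* = 99, Q* = 200.
With the subsidy, sellers receive Ps = Pb + 31 for each unit, where Pb is the price buyers pay.
Supply in terms of Pb becomes Qs = -295 + 5(Pb + 31) = -140 + 5Pb. Setting this equal to demand: 318.8 - 1.2Pb = -140 + 5Pb, so Pb = 74.
Sellers receive Ps = 74 + 31 = 105; Q' = 318.8 − 1.2·74 = 230.
The subsidy expands output by 230 − 200 = 30 past the efficient level; on those units the gap between marginal cost and willingness to pay runs from 0 up to 31.
DWL = ½ × 31 × 30 = 465.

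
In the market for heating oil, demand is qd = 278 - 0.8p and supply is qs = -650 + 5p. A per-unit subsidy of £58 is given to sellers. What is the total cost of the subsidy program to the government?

Pre-subsidy: 278 - 0.8p = -650 + 5p gives p* = 160, q* = 150.
With the subsidy, sellers receive ps = pb + 58 for each unit, where pb is the price buyers pay.
Supply in terms of pb becomes qs = -650 + 5(pb + 58) = -360 + 5pb. Setting this equal to demand: 278 - 0.8pb = -360 + 5pb, so pb = 110.
Sellers receive ps = 110 + 58 = 168; q' = 278 − 0.8·110 = 190.
Government outlay = subsidy × quantity = 58 × 190 = 11020.

Government cost = £11020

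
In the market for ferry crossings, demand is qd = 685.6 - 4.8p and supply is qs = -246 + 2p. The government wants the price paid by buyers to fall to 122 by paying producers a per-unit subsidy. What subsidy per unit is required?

At a buyer price of 122, quantity demanded is 685.6 − 4.8·122 = 100.
Sellers supply 100 only when they receive ps with -246 + 2·ps = 100, i.e. ps = 173.
s = ps − pb = 173 − 122 = 51.

Required subsidy s = 51 per unit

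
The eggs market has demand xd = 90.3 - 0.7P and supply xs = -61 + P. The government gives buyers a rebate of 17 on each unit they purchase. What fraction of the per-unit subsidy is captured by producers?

Producer share = 7/17

Pre-subsidy: 90.3 - 0.7P = -61 + P gives P* = 89, x* = 28.
With the rebate, buyers effectively pay Pb = Ps − 17, where Ps is the price sellers receive.
Demand in terms of Ps becomes xd = 90.3 − 0.7(Ps − 17) = 102.2 - 0.7Ps. Setting this equal to supply: 102.2 - 0.7Ps = -61 + Ps, so Ps = 96.
Buyers pay Pb = 96 − 17 = 79; x' = -61 + 1·96 = 35.
Buyers' price falls by P* − Pb = 89 − 79 = 10; sellers' price rises by Ps − P* = 96 − 89 = 7.
So producers capture 7/17 = 7/17 of each unit of subsidy.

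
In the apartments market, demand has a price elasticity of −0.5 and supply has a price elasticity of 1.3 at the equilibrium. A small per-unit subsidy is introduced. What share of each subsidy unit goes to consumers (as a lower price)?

For a small subsidy around the equilibrium, the benefit split depends on the relative slopes, which at a point are proportional to the elasticities.
Buyer share = εs/(εs + |εd|) = 1.3/(1.3 + 0.5) = 13/18; seller share = |εd|/(εs + |εd|) = 5/18.

Consumer share = 13/18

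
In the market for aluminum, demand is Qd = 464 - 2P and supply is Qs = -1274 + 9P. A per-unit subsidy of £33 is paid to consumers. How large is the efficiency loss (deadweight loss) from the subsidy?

Deadweight loss = £891

Pre-subsidy: 464 - 2P = -1274 + 9P gives P* = 158, Q* = 148.
With the rebate, buyers effectively pay Pb = Ps − 33, where Ps is the price sellers receive.
Demand in terms of Ps becomes Qd = 464 − 2(Ps − 33) = 530 - 2Ps. Setting this equal to supply: 530 - 2Ps = -1274 + 9Ps, so Ps = 164.
Buyers pay Pb = 164 − 33 = 131; Q' = -1274 + 9·164 = 202.
The subsidy expands output by 202 − 148 = 54 past the efficient level; on those units the gap between marginal cost and willingness to pay runs from 0 up to 33.
DWL = ½ × 33 × 54 = 891.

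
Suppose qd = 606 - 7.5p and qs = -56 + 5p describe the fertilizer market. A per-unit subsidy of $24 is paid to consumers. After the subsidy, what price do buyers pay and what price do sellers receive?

Buyers pay $43.36; sellers receive $67.36

Pre-subsidy: 606 - 7.5p = -56 + 5p gives p* = 52.96, q* = 208.8.
With the rebate, buyers effectively pay pb = ps − 24, where ps is the price sellers receive.
Demand in terms of ps becomes qd = 606 − 7.5(ps − 24) = 786 - 7.5ps. Setting this equal to supply: 786 - 7.5ps = -56 + 5ps, so ps = 67.36.
Buyers pay pb = 67.36 − 24 = 43.36; q' = -56 + 5·67.36 = 280.8.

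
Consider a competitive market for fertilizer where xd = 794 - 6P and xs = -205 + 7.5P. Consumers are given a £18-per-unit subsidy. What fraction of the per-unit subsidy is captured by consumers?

Consumer share = 5/9

Pre-subsidy: 794 - 6P = -205 + 7.5P gives P* = 74, x* = 350.
With the rebate, buyers effectively pay Pb = Ps − 18, where Ps is the price sellers receive.
Demand in terms of Ps becomes xd = 794 − 6(Ps − 18) = 902 - 6Ps. Setting this equal to supply: 902 - 6Ps = -205 + 7.5Ps, so Ps = 82.
Buyers pay Pb = 82 − 18 = 64; x' = -205 + 7.5·82 = 410.
Buyers' price falls by P* − Pb = 74 − 64 = 10; sellers' price rises by Ps − P* = 82 − 74 = 8.
So consumers capture 10/18 = 5/9 of each unit of subsidy.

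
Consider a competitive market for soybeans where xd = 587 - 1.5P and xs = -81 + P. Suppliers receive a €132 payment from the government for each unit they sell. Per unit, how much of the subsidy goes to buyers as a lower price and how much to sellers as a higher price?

Buyers gain €52.8 per unit; sellers gain €79.2 per unit

Pre-subsidy: 587 - 1.5P = -81 + P gives P* = 267.2, x* = 186.2.
With the subsidy, sellers receive Ps = Pb + 132 for each unit, where Pb is the price buyers pay.
Supply in terms of Pb becomes xs = -81 + 1(Pb + 132) = 51 + Pb. Setting this equal to demand: 587 - 1.5Pb = 51 + Pb, so Pb = 214.4.
Sellers receive Ps = 214.4 + 132 = 346.4; x' = 587 − 1.5·214.4 = 265.4.
Buyers' price falls by P* − Pb = 267.2 − 214.4 = 52.8; sellers' price rises by Ps − P* = 346.4 − 267.2 = 79.2.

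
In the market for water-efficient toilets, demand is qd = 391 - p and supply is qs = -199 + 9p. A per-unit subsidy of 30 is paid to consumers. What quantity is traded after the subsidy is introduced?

Pre-subsidy: 391 - p = -199 + 9p gives p* = 59, q* = 332.
With the rebate, buyers effectively pay pb = ps − 30, where ps is the price sellers receive.
Demand in terms of ps becomes qd = 391 − 1(ps − 30) = 421 - ps. Setting this equal to supply: 421 - ps = -199 + 9ps, so ps = 62.
Buyers pay pb = 62 − 30 = 32; q' = -199 + 9·62 = 359.

q' = 359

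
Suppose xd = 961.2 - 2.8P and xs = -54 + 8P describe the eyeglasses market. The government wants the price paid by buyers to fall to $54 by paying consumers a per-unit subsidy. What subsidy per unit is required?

Required subsidy s = $54 per unit

At a buyer price of 54, quantity demanded is 961.2 − 2.8·54 = 810.
Sellers supply 810 only when they receive Ps with -54 + 8·Ps = 810, i.e. Ps = 108.
s = Ps − Pb = 108 − 54 = 54.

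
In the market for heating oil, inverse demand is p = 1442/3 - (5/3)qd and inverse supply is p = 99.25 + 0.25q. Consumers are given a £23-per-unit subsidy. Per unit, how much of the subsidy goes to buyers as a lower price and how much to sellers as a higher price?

Buyers gain £20 per unit; sellers gain £3 per unit

Pre-subsidy: 1442/3 - (5/3)q = 99.25 + 0.25q gives q* = 199 and p* = 149.
With the rebate, buyers effectively pay pb = ps − 23, where ps is the price sellers receive.
On the curves, pb = 1442/3 - (5/3)q and ps = 99.25 + 0.25q; the wedge ps − pb = 23 gives 99.25 + 0.25q − (1442/3 - (5/3)q) = 23, so q' = 211.
Then pb = 1442/3 − (5/3)·211 = 129 and ps = 99.25 + 0.25·211 = 152.
Buyers' price falls by p* − pb = 149 − 129 = 20; sellers' price rises by ps − p* = 152 − 149 = 3.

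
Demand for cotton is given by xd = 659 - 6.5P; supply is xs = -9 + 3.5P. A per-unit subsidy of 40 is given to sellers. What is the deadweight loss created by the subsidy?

Deadweight loss = 1820

Pre-subsidy: 659 - 6.5P = -9 + 3.5P gives P* = 66.8, x* = 224.8.
With the subsidy, sellers receive Ps = Pb + 40 for each unit, where Pb is the price buyers pay.
Supply in terms of Pb becomes xs = -9 + 3.5(Pb + 40) = 131 + 3.5Pb. Setting this equal to demand: 659 - 6.5Pb = 131 + 3.5Pb, so Pb = 52.8.
Sellers receive Ps = 52.8 + 40 = 92.8; x' = 659 − 6.5·52.8 = 315.8.
The subsidy expands output by 315.8 − 224.8 = 91 past the efficient level; on those units the gap between marginal cost and willingness to pay runs from 0 up to 40.
DWL = ½ × 40 × 91 = 1820.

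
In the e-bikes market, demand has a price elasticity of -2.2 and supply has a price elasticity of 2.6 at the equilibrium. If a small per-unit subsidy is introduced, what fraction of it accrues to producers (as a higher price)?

Producer share = 11/24

For a small subsidy around the equilibrium, the benefit split depends on the relative slopes, which at a point are proportional to the elasticities.
Buyer share = εs/(εs + |εd|) = 2.6/(2.6 + 2.2) = 13/24; seller share = |εd|/(εs + |εd|) = 11/24.
So producers capture 11/24 of the subsidy.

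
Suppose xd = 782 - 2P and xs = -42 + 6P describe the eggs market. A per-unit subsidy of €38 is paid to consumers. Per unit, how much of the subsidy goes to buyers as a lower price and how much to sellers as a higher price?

Buyers gain €28.5 per unit; sellers gain €9.5 per unit

Pre-subsidy: 782 - 2P = -42 + 6P gives P* = 103, x* = 576.
With the rebate, buyers effectively pay Pb = Ps − 38, where Ps is the price sellers receive.
Demand in terms of Ps becomes xd = 782 − 2(Ps − 38) = 858 - 2Ps. Setting this equal to supply: 858 - 2Ps = -42 + 6Ps, so Ps = 112.5.
Buyers pay Pb = 112.5 − 38 = 74.5; x' = -42 + 6·112.5 = 633.
Buyers' price falls by P* − Pb = 103 − 74.5 = 28.5; sellers' price rises by Ps − P* = 112.5 − 103 = 9.5.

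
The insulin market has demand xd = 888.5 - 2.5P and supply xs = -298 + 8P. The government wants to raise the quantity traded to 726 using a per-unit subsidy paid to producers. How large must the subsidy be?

At x = 726, invert demand for the buyer price: Pb = (888.5 − 726)/2.5 = 65; invert supply for the seller price: Ps = (726 − (-298))/8 = 128.
The subsidy must fill the gap: s = Ps − Pb = 128 − 65 = 63.

Required subsidy s = 63 per unit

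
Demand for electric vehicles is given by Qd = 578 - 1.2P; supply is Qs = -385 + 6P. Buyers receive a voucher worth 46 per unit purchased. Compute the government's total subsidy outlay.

Government cost = 21321

Pre-subsidy: 578 - 1.2P = -385 + 6P gives P* = 133.75, Q* = 417.5.
With the rebate, buyers effectively pay Pb = Ps − 46, where Ps is the price sellers receive.
Demand in terms of Ps becomes Qd = 578 − 1.2(Ps − 46) = 633.2 - 1.2Ps. Setting this equal to supply: 633.2 - 1.2Ps = -385 + 6Ps, so Ps = 1697/12.
Buyers pay Pb = 1697/12 − 46 = 1145/12; Q' = -385 + 6·(1697/12) = 463.5.
Government outlay = subsidy × quantity = 46 × 463.5 = 21321.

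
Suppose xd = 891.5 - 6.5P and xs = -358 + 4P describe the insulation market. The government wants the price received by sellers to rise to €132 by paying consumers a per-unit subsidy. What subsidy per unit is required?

Required subsidy s = €21 per unit

At a seller price of 132, quantity supplied is -358 + 4·132 = 170.
Buyers absorb 170 only when they pay Pb with 891.5 − 6.5·Pb = 170, i.e. Pb = 111.
s = Ps − Pb = 132 − 111 = 21.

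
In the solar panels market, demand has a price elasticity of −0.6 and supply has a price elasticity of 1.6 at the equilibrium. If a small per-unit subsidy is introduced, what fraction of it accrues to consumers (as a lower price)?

For a small subsidy around the equilibrium, the benefit split depends on the relative slopes, which at a point are proportional to the elasticities.
Buyer share = εs/(εs + |εd|) = 1.6/(1.6 + 0.6) = 8/11; seller share = |εd|/(εs + |εd|) = 3/11.

Consumer share = 8/11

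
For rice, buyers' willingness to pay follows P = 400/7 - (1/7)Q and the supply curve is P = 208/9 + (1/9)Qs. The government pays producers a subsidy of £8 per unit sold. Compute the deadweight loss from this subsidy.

Pre-subsidy: 400/7 - (1/7)Q = 208/9 + (1/9)Q gives Q* = 134 and P* = 38.
With the subsidy, sellers receive Ps = Pb + 8 for each unit, where Pb is the price buyers pay.
On the curves, Pb = 400/7 - (1/7)Q and Ps = 208/9 + (1/9)Q; the wedge Ps − Pb = 8 gives 208/9 + (1/9)Q − (400/7 - (1/7)Q) = 8, so Q' = 165.5.
Then Pb = 400/7 − (1/7)·165.5 = 33.5 and Ps = 208/9 + (1/9)·165.5 = 41.5.
The subsidy expands output by 165.5 − 134 = 31.5 past the efficient level; on those units the gap between marginal cost and willingness to pay runs from 0 up to 8.
DWL = ½ × 8 × 31.5 = 126.

Deadweight loss = £126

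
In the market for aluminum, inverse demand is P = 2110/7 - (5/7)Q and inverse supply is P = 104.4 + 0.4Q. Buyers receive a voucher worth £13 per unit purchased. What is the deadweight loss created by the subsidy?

Deadweight loss = 455/6

Pre-subsidy: 2110/7 - (5/7)Q = 104.4 + 0.4Q gives Q* = 6896/39 and P* = 6830/39.
With the rebate, buyers effectively pay Pb = Ps − 13, where Ps is the price sellers receive.
On the curves, Pb = 2110/7 - (5/7)Q and Ps = 104.4 + 0.4Q; the wedge Ps − Pb = 13 gives 104.4 + 0.4Q − (2110/7 - (5/7)Q) = 13, so Q' = 7351/39.
Then Pb = 2110/7 − (5/7)·(7351/39) = 6505/39 and Ps = 104.4 + 0.4·(7351/39) = 7012/39.
The subsidy expands output by 7351/39 − 6896/39 = 35/3 past the efficient level; on those units the gap between marginal cost and willingness to pay runs from 0 up to 13.
DWL = ½ × 13 × 35/3 = 455/6.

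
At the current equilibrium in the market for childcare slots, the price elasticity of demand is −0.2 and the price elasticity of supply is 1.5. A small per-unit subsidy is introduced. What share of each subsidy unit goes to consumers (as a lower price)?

For a small subsidy around the equilibrium, the benefit split depends on the relative slopes, which at a point are proportional to the elasticities.
Buyer share = εs/(εs + |εd|) = 1.5/(1.5 + 0.2) = 15/17; seller share = |εd|/(εs + |εd|) = 2/17.

Consumer share = 15/17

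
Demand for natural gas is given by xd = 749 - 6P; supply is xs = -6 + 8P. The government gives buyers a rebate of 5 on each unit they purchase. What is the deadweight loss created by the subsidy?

Pre-subsidy: 749 - 6P = -6 + 8P gives P* = 755/14, x* = 2978/7.
With the rebate, buyers effectively pay Pb = Ps − 5, where Ps is the price sellers receive.
Demand in terms of Ps becomes xd = 749 − 6(Ps − 5) = 779 - 6Ps. Setting this equal to supply: 779 - 6Ps = -6 + 8Ps, so Ps = 785/14.
Buyers pay Pb = 785/14 − 5 = 715/14; x' = -6 + 8·(785/14) = 3098/7.
The subsidy expands output by 3098/7 − 2978/7 = 120/7 past the efficient level; on those units the gap between marginal cost and willingness to pay runs from 0 up to 5.
DWL = ½ × 5 × 120/7 = 300/7.

Deadweight loss = 300/7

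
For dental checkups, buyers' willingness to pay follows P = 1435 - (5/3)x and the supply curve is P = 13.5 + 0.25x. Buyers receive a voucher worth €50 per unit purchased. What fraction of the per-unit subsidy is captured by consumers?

Consumer share = 20/23

Pre-subsidy: 1435 - (5/3)x = 13.5 + 0.25x gives x* = 17058/23 and P* = 4575/23.
With the rebate, buyers effectively pay Pb = Ps − 50, where Ps is the price sellers receive.
On the curves, Pb = 1435 - (5/3)x and Ps = 13.5 + 0.25x; the wedge Ps − Pb = 50 gives 13.5 + 0.25x − (1435 - (5/3)x) = 50, so x' = 17658/23.
Then Pb = 1435 − (5/3)·(17658/23) = 3575/23 and Ps = 13.5 + 0.25·(17658/23) = 4725/23.
Buyers' price falls by P* − Pb = 4575/23 − 3575/23 = 1000/23; sellers' price rises by Ps − P* = 4725/23 − 4575/23 = 150/23.
So consumers capture (1000/23)/50 = 20/23 of each unit of subsidy.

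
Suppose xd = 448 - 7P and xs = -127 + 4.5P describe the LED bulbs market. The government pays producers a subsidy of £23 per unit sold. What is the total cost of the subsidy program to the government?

Government cost = £3703

Pre-subsidy: 448 - 7P = -127 + 4.5P gives P* = 50, x* = 98.
With the subsidy, sellers receive Ps = Pb + 23 for each unit, where Pb is the price buyers pay.
Supply in terms of Pb becomes xs = -127 + 4.5(Pb + 23) = -23.5 + 4.5Pb. Setting this equal to demand: 448 - 7Pb = -23.5 + 4.5Pb, so Pb = 41.
Sellers receive Ps = 41 + 23 = 64; x' = 448 − 7·41 = 161.
Government outlay = subsidy × quantity = 23 × 161 = 3703.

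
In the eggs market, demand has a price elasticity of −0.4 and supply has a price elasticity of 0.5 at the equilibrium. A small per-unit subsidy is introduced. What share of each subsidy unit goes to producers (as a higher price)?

For a small subsidy around the equilibrium, the benefit split depends on the relative slopes, which at a point are proportional to the elasticities.
Buyer share = εs/(εs + |εd|) = 0.5/(0.5 + 0.4) = 5/9; seller share = |εd|/(εs + |εd|) = 4/9.
So producers capture 4/9 of the subsidy.

Producer share = 4/9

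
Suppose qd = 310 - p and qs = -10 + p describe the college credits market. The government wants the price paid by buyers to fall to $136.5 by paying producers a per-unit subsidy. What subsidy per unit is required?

At a buyer price of 136.5, quantity demanded is 310 − 1·136.5 = 173.5.
Sellers supply 173.5 only when they receive ps with -10 + 1·ps = 173.5, i.e. ps = 183.5.
s = ps − pb = 183.5 − 136.5 = 47.

Required subsidy s = $47 per unit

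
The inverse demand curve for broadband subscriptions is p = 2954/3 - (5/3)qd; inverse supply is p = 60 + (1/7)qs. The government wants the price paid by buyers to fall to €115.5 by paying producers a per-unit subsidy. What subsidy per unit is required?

Required subsidy s = €19 per unit

At a buyer price of 115.5, quantity demanded is 590.8 − 0.6·115.5 = 521.5.
Sellers supply 521.5 only when they receive ps = 60 + (1/7)·521.5 = 134.5.
s = ps − pb = 134.5 − 115.5 = 19.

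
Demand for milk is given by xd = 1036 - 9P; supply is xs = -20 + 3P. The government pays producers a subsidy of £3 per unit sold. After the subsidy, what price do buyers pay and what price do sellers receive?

Buyers pay £87.25; sellers receive £90.25

Pre-subsidy: 1036 - 9P = -20 + 3P gives P* = 88, x* = 244.
With the subsidy, sellers receive Ps = Pb + 3 for each unit, where Pb is the price buyers pay.
Supply in terms of Pb becomes xs = -20 + 3(Pb + 3) = -11 + 3Pb. Setting this equal to demand: 1036 - 9Pb = -11 + 3Pb, so Pb = 87.25.
Sellers receive Ps = 87.25 + 3 = 90.25; x' = 1036 − 9·87.25 = 250.75.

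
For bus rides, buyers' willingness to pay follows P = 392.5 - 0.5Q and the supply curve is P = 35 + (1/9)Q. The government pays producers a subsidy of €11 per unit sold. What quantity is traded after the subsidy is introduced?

Q' = 603

Pre-subsidy: 392.5 - 0.5Q = 35 + (1/9)Q gives Q* = 585 and P* = 100.
With the subsidy, sellers receive Ps = Pb + 11 for each unit, where Pb is the price buyers pay.
On the curves, Pb = 392.5 - 0.5Q and Ps = 35 + (1/9)Q; the wedge Ps − Pb = 11 gives 35 + (1/9)Q − (392.5 - 0.5Q) = 11, so Q' = 603.
Then Pb = 392.5 − 0.5·603 = 91 and Ps = 35 + (1/9)·603 = 102.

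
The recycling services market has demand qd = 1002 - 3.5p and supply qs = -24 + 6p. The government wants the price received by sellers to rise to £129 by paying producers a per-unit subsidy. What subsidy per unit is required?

Required subsidy s = £57 per unit

At a seller price of 129, quantity supplied is -24 + 6·129 = 750.
Buyers absorb 750 only when they pay pb with 1002 − 3.5·pb = 750, i.e. pb = 72.
s = ps − pb = 129 − 72 = 57.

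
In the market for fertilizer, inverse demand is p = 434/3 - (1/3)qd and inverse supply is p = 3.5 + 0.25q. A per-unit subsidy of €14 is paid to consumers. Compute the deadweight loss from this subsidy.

Pre-subsidy: 434/3 - (1/3)q = 3.5 + 0.25q gives q* = 242 and p* = 64.
With the rebate, buyers effectively pay pb = ps − 14, where ps is the price sellers receive.
On the curves, pb = 434/3 - (1/3)q and ps = 3.5 + 0.25q; the wedge ps − pb = 14 gives 3.5 + 0.25q − (434/3 - (1/3)q) = 14, so q' = 266.
Then pb = 434/3 − (1/3)·266 = 56 and ps = 3.5 + 0.25·266 = 70.
The subsidy expands output by 266 − 242 = 24 past the efficient level; on those units the gap between marginal cost and willingness to pay runs from 0 up to 14.
DWL = ½ × 14 × 24 = 168.

Deadweight loss = €168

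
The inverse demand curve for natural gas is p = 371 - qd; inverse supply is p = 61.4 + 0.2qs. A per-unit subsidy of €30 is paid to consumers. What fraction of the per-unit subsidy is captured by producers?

Pre-subsidy: 371 - q = 61.4 + 0.2q gives q* = 258 and p* = 113.
With the rebate, buyers effectively pay pb = ps − 30, where ps is the price sellers receive.
On the curves, pb = 371 - q and ps = 61.4 + 0.2q; the wedge ps − pb = 30 gives 61.4 + 0.2q − (371 - q) = 30, so q' = 283.
Then pb = 371 − 1·283 = 88 and ps = 61.4 + 0.2·283 = 118.
Buyers' price falls by p* − pb = 113 − 88 = 25; sellers' price rises by ps − p* = 118 − 113 = 5.
So producers capture 5/30 = 1/6 of each unit of subsidy.

Producer share = 1/6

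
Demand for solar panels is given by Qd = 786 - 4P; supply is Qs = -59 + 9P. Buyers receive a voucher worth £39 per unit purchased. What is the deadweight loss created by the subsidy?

Pre-subsidy: 786 - 4P = -59 + 9P gives P* = 65, Q* = 526.
With the rebate, buyers effectively pay Pb = Ps − 39, where Ps is the price sellers receive.
Demand in terms of Ps becomes Qd = 786 − 4(Ps − 39) = 942 - 4Ps. Setting this equal to supply: 942 - 4Ps = -59 + 9Ps, so Ps = 77.
Buyers pay Pb = 77 − 39 = 38; Q' = -59 + 9·77 = 634.
The subsidy expands output by 634 − 526 = 108 past the efficient level; on those units the gap between marginal cost and willingness to pay runs from 0 up to 39.
DWL = ½ × 39 × 108 = 2106.

Deadweight loss = £2106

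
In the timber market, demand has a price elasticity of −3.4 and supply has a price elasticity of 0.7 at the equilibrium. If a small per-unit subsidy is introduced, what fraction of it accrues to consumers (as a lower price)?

Consumer share = 7/41

For a small subsidy around the equilibrium, the benefit split depends on the relative slopes, which at a point are proportional to the elasticities.
Buyer share = εs/(εs + |εd|) = 0.7/(0.7 + 3.4) = 7/41; seller share = |εd|/(εs + |εd|) = 34/41.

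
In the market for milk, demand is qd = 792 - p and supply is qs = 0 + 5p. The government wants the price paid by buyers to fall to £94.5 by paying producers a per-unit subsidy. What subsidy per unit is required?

At a buyer price of 94.5, quantity demanded is 792 − 1·94.5 = 697.5.
Sellers supply 697.5 only when they receive ps with 0 + 5·ps = 697.5, i.e. ps = 139.5.
s = ps − pb = 139.5 − 94.5 = 45.

Required subsidy s = £45 per unit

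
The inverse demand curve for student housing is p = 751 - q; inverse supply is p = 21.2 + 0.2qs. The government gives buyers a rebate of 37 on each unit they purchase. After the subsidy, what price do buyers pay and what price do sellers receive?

Buyers pay 112; sellers receive 149

Pre-subsidy: 751 - q = 21.2 + 0.2q gives q* = 3649/6 and p* = 857/6.
With the rebate, buyers effectively pay pb = ps − 37, where ps is the price sellers receive.
On the curves, pb = 751 - q and ps = 21.2 + 0.2q; the wedge ps − pb = 37 gives 21.2 + 0.2q − (751 - q) = 37, so q' = 639.
Then pb = 751 − 1·639 = 112 and ps = 21.2 + 0.2·639 = 149.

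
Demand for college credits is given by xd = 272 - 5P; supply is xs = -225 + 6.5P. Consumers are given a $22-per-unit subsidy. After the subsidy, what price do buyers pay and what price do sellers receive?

Buyers pay 708/23; sellers receive 1214/23

Pre-subsidy: 272 - 5P = -225 + 6.5P gives P* = 994/23, x* = 1286/23.
With the rebate, buyers effectively pay Pb = Ps − 22, where Ps is the price sellers receive.
Demand in terms of Ps becomes xd = 272 − 5(Ps − 22) = 382 - 5Ps. Setting this equal to supply: 382 - 5Ps = -225 + 6.5Ps, so Ps = 1214/23.
Buyers pay Pb = 1214/23 − 22 = 708/23; x' = -225 + 6.5·(1214/23) = 2716/23.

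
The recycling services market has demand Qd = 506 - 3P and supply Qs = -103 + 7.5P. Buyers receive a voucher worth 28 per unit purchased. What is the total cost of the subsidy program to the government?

Government cost = 10976

Pre-subsidy: 506 - 3P = -103 + 7.5P gives P* = 58, Q* = 332.
With the rebate, buyers effectively pay Pb = Ps − 28, where Ps is the price sellers receive.
Demand in terms of Ps becomes Qd = 506 − 3(Ps − 28) = 590 - 3Ps. Setting this equal to supply: 590 - 3Ps = -103 + 7.5Ps, so Ps = 66.
Buyers pay Pb = 66 − 28 = 38; Q' = -103 + 7.5·66 = 392.
Government outlay = subsidy × quantity = 28 × 392 = 10976.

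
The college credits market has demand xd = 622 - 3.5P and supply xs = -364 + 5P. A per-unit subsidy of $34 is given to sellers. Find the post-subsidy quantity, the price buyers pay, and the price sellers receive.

Pre-subsidy: 622 - 3.5P = -364 + 5P gives P* = 116, x* = 216.
With the subsidy, sellers receive Ps = Pb + 34 for each unit, where Pb is the price buyers pay.
Supply in terms of Pb becomes xs = -364 + 5(Pb + 34) = -194 + 5Pb. Setting this equal to demand: 622 - 3.5Pb = -194 + 5Pb, so Pb = 96.
Sellers receive Ps = 96 + 34 = 130; x' = 622 − 3.5·96 = 286.

x' = 286; buyers pay $96; sellers receive $130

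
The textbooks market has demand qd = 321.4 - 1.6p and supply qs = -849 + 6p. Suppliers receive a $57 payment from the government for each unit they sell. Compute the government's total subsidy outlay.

Pre-subsidy: 321.4 - 1.6p = -849 + 6p gives p* = 154, q* = 75.
With the subsidy, sellers receive ps = pb + 57 for each unit, where pb is the price buyers pay.
Supply in terms of pb becomes qs = -849 + 6(pb + 57) = -507 + 6pb. Setting this equal to demand: 321.4 - 1.6pb = -507 + 6pb, so pb = 109.
Sellers receive ps = 109 + 57 = 166; q' = 321.4 − 1.6·109 = 147.
Government outlay = subsidy × quantity = 57 × 147 = 8379.

Government cost = $8379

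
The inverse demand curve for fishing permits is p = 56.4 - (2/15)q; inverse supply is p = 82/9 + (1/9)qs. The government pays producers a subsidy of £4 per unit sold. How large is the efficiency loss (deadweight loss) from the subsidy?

Deadweight loss = 360/11

Pre-subsidy: 56.4 - (2/15)q = 82/9 + (1/9)q gives q* = 2128/11 and p* = 1010/33.
With the subsidy, sellers receive ps = pb + 4 for each unit, where pb is the price buyers pay.
On the curves, pb = 56.4 - (2/15)q and ps = 82/9 + (1/9)q; the wedge ps − pb = 4 gives 82/9 + (1/9)q − (56.4 - (2/15)q) = 4, so q' = 2308/11.
Then pb = 56.4 − (2/15)·(2308/11) = 938/33 and ps = 82/9 + (1/9)·(2308/11) = 1070/33.
The subsidy expands output by 2308/11 − 2128/11 = 180/11 past the efficient level; on those units the gap between marginal cost and willingness to pay runs from 0 up to 4.
DWL = ½ × 4 × 180/11 = 360/11.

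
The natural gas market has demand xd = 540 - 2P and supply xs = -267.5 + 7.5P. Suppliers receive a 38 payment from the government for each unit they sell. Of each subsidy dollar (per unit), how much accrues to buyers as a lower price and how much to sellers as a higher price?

Buyers gain 30 per unit; sellers gain 8 per unit

Pre-subsidy: 540 - 2P = -267.5 + 7.5P gives P* = 85, x* = 370.
With the subsidy, sellers receive Ps = Pb + 38 for each unit, where Pb is the price buyers pay.
Supply in terms of Pb becomes xs = -267.5 + 7.5(Pb + 38) = 17.5 + 7.5Pb. Setting this equal to demand: 540 - 2Pb = 17.5 + 7.5Pb, so Pb = 55.
Sellers receive Ps = 55 + 38 = 93; x' = 540 − 2·55 = 430.
Buyers' price falls by P* − Pb = 85 − 55 = 30; sellers' price rises by Ps − P* = 93 − 85 = 8.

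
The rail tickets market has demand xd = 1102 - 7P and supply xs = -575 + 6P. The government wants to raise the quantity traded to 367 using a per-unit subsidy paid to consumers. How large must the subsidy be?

At x = 367, invert demand for the buyer price: Pb = (1102 − 367)/7 = 105; invert supply for the seller price: Ps = (367 − (-575))/6 = 157.
The subsidy must fill the gap: s = Ps − Pb = 157 − 105 = 52.

Required subsidy s = 52 per unit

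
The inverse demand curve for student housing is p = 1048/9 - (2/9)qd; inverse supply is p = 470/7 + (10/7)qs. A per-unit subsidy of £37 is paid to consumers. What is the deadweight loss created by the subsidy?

Deadweight loss = 86247/208

Pre-subsidy: 1048/9 - (2/9)q = 470/7 + (10/7)q gives q* = 1553/52 and p* = 2855/26.
With the rebate, buyers effectively pay pb = ps − 37, where ps is the price sellers receive.
On the curves, pb = 1048/9 - (2/9)q and ps = 470/7 + (10/7)q; the wedge ps − pb = 37 gives 470/7 + (10/7)q − (1048/9 - (2/9)q) = 37, so q' = 5437/104.
Then pb = 1048/9 − (2/9)·(5437/104) = 5451/52 and ps = 470/7 + (10/7)·(5437/104) = 7375/52.
The subsidy expands output by 5437/104 − 1553/52 = 2331/104 past the efficient level; on those units the gap between marginal cost and willingness to pay runs from 0 up to 37.
DWL = ½ × 37 × 2331/104 = 86247/208.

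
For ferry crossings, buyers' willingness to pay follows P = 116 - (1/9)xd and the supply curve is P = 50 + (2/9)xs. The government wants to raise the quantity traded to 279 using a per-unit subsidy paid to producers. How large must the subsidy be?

Required subsidy s = 27 per unit

At x = 279, from the demand curve buyers pay Pb = 116 − (1/9)·279 = 85; from the supply curve sellers need Ps = 50 + (2/9)·279 = 112.
The subsidy must fill the gap: s = Ps − Pb = 112 − 85 = 27.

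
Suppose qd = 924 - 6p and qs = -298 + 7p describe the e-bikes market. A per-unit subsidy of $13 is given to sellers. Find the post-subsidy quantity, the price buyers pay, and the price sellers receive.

q' = 402; buyers pay $87; sellers receive $100

Pre-subsidy: 924 - 6p = -298 + 7p gives p* = 94, q* = 360.
With the subsidy, sellers receive ps = pb + 13 for each unit, where pb is the price buyers pay.
Supply in terms of pb becomes qs = -298 + 7(pb + 13) = -207 + 7pb. Setting this equal to demand: 924 - 6pb = -207 + 7pb, so pb = 87.
Sellers receive ps = 87 + 13 = 100; q' = 924 − 6·87 = 402.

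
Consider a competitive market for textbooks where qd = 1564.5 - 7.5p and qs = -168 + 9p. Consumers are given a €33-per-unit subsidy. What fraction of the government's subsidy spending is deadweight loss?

DWL / government spending = 45/608

Pre-subsidy: 1564.5 - 7.5p = -168 + 9p gives p* = 105, q* = 777.
With the rebate, buyers effectively pay pb = ps − 33, where ps is the price sellers receive.
Demand in terms of ps becomes qd = 1564.5 − 7.5(ps − 33) = 1812 - 7.5ps. Setting this equal to supply: 1812 - 7.5ps = -168 + 9ps, so ps = 120.
Buyers pay pb = 120 − 33 = 87; q' = -168 + 9·120 = 912.
ΔCS = ½(777 + 912)(105 − 87) = 15201; ΔPS = ½(777 + 912)(120 − 105) = 12667.5.
Government spending = 33 × 912 = 30096.
DWL = ½ × 33 × (912 − 777) = 2227.5; fraction = 2227.5 / 30096 = 45/608.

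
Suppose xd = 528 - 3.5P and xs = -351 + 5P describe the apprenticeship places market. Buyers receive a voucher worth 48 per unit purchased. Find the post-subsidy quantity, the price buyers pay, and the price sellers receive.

Pre-subsidy: 528 - 3.5P = -351 + 5P gives P* = 1758/17, x* = 2823/17.
With the rebate, buyers effectively pay Pb = Ps − 48, where Ps is the price sellers receive.
Demand in terms of Ps becomes xd = 528 − 3.5(Ps − 48) = 696 - 3.5Ps. Setting this equal to supply: 696 - 3.5Ps = -351 + 5Ps, so Ps = 2094/17.
Buyers pay Pb = 2094/17 − 48 = 1278/17; x' = -351 + 5·(2094/17) = 4503/17.

x' = 4503/17; buyers pay 1278/17; sellers receive 2094/17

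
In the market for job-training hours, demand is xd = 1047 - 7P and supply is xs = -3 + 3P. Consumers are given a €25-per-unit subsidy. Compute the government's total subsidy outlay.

Pre-subsidy: 1047 - 7P = -3 + 3P gives P* = 105, x* = 312.
With the rebate, buyers effectively pay Pb = Ps − 25, where Ps is the price sellers receive.
Demand in terms of Ps becomes xd = 1047 − 7(Ps − 25) = 1222 - 7Ps. Setting this equal to supply: 1222 - 7Ps = -3 + 3Ps, so Ps = 122.5.
Buyers pay Pb = 122.5 − 25 = 97.5; x' = -3 + 3·122.5 = 364.5.
Government outlay = subsidy × quantity = 25 × 364.5 = 9112.5.

Government cost = €9112.5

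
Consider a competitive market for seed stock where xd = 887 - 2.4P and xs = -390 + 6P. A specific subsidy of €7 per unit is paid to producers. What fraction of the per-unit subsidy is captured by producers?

Pre-subsidy: 887 - 2.4P = -390 + 6P gives P* = 6385/42, x* = 3655/7.
With the subsidy, sellers receive Ps = Pb + 7 for each unit, where Pb is the price buyers pay.
Supply in terms of Pb becomes xs = -390 + 6(Pb + 7) = -348 + 6Pb. Setting this equal to demand: 887 - 2.4Pb = -348 + 6Pb, so Pb = 6175/42.
Sellers receive Ps = 6175/42 + 7 = 6469/42; x' = 887 − 2.4·(6175/42) = 3739/7.
Buyers' price falls by P* − Pb = 6385/42 − 6175/42 = 5; sellers' price rises by Ps − P* = 6469/42 − 6385/42 = 2.
So producers capture 2/7 = 2/7 of each unit of subsidy.

Producer share = 2/7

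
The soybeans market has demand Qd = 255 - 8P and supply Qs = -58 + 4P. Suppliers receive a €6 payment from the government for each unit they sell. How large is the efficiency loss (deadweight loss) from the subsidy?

Deadweight loss = €48

Pre-subsidy: 255 - 8P = -58 + 4P gives P* = 313/12, Q* = 139/3.
With the subsidy, sellers receive Ps = Pb + 6 for each unit, where Pb is the price buyers pay.
Supply in terms of Pb becomes Qs = -58 + 4(Pb + 6) = -34 + 4Pb. Setting this equal to demand: 255 - 8Pb = -34 + 4Pb, so Pb = 289/12.
Sellers receive Ps = 289/12 + 6 = 361/12; Q' = 255 − 8·(289/12) = 187/3.
The subsidy expands output by 187/3 − 139/3 = 16 past the efficient level; on those units the gap between marginal cost and willingness to pay runs from 0 up to 6.
DWL = ½ × 6 × 16 = 48.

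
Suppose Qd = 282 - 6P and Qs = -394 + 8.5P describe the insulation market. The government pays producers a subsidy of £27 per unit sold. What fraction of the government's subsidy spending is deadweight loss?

DWL / government spending = 459/940

Pre-subsidy: 282 - 6P = -394 + 8.5P gives P* = 1352/29, Q* = 66/29.
With the subsidy, sellers receive Ps = Pb + 27 for each unit, where Pb is the price buyers pay.
Supply in terms of Pb becomes Qs = -394 + 8.5(Pb + 27) = -164.5 + 8.5Pb. Setting this equal to demand: 282 - 6Pb = -164.5 + 8.5Pb, so Pb = 893/29.
Sellers receive Ps = 893/29 + 27 = 1676/29; Q' = 282 − 6·(893/29) = 2820/29.
ΔCS = ½(66/29 + 2820/29)(1352/29 − 893/29) = 662337/841; ΔPS = ½(66/29 + 2820/29)(1676/29 − 1352/29) = 467532/841.
Government spending = 27 × 2820/29 = 76140/29.
DWL = ½ × 27 × (2820/29 − 66/29) = 37179/29; fraction = (37179/29) / (76140/29) = 459/940.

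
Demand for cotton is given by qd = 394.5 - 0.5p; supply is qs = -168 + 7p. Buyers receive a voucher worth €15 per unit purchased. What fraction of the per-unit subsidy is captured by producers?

Pre-subsidy: 394.5 - 0.5p = -168 + 7p gives p* = 75, q* = 357.
With the rebate, buyers effectively pay pb = ps − 15, where ps is the price sellers receive.
Demand in terms of ps becomes qd = 394.5 − 0.5(ps − 15) = 402 - 0.5ps. Setting this equal to supply: 402 - 0.5ps = -168 + 7ps, so ps = 76.
Buyers pay pb = 76 − 15 = 61; q' = -168 + 7·76 = 364.
Buyers' price falls by p* − pb = 75 − 61 = 14; sellers' price rises by ps − p* = 76 − 75 = 1.
So producers capture 1/15 = 1/15 of each unit of subsidy.

Producer share = 1/15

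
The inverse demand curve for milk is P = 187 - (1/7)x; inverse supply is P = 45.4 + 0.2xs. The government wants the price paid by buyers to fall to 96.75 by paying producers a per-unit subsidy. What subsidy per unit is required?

Required subsidy s = 75 per unit

At a buyer price of 96.75, quantity demanded is 1309 − 7·96.75 = 631.75.
Sellers supply 631.75 only when they receive Ps = 45.4 + 0.2·631.75 = 171.75.
s = Ps − Pb = 171.75 − 96.75 = 75.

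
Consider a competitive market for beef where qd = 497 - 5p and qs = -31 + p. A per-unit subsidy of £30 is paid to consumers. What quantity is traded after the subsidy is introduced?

q' = 82

Pre-subsidy: 497 - 5p = -31 + p gives p* = 88, q* = 57.
With the rebate, buyers effectively pay pb = ps − 30, where ps is the price sellers receive.
Demand in terms of ps becomes qd = 497 − 5(ps − 30) = 647 - 5ps. Setting this equal to supply: 647 - 5ps = -31 + ps, so ps = 113.
Buyers pay pb = 113 − 30 = 83; q' = -31 + 1·113 = 82.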